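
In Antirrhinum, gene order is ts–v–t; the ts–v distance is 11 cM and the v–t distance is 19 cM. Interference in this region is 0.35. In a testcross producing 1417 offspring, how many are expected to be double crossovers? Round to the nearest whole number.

19

Map distances give recombination frequencies of 0.110 and 0.190 for the two intervals.
With interference 0.35 (so coincidence = 0.65), expected double-crossover frequency = 0.110 × 0.190 × 0.65 = 0.01359.
Expected number = 0.01359 × 1417 = 19.25 ≈ 19.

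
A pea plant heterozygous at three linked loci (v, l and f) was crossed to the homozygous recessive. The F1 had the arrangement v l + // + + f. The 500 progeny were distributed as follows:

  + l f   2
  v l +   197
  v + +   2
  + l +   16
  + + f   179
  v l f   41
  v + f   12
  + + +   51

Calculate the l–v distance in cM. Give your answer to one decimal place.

The two rarest classes, v + + and + l f, are the double crossovers. Comparing them with the parentals, only the l allele has switched, so l is the middle locus and the order is v – l – f.
Crossovers in the v–l interval produce the single-crossover classes + l + and v + f (16 + 12 = 28) plus the double crossovers (4).
RF(v–l) = (28 + 4) / 500 = 32/500 = 0.0640 → 6.4 cM.

6.4 cM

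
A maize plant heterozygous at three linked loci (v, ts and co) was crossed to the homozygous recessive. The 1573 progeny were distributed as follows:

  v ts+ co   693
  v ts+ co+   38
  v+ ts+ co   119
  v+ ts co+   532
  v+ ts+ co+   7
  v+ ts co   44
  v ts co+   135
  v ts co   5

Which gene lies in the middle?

ts

The two most frequent reciprocal classes, v+ ts co+ and v ts+ co, are the parental types, so the F1 was v+ ts co+ / v ts+ co.
The two rarest classes, v+ ts+ co+ and v ts co, are the double crossovers. Comparing them with the parentals, only the ts allele has switched, so ts is the middle locus and the order is co – ts – v.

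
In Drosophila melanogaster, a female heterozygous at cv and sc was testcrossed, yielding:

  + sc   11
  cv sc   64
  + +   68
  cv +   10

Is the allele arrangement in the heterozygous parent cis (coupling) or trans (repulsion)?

cis

The two most frequent classes are + + (68) and cv sc (64); these are the parental (non-recombinant) types.
So the F1 carried + + on one chromosome and cv sc on the other — the recessive alleles are on the same chromosome (cis / coupling).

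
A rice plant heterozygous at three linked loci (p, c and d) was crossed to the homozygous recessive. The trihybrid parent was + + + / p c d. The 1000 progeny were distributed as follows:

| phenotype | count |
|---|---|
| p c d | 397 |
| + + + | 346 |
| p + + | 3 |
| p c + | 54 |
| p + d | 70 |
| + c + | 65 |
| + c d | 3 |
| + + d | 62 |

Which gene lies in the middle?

p

The two rarest classes, p + + and + c d, are the double crossovers. Comparing them with the parentals, only the p allele has switched, so p is the middle locus and the order is c – p – d.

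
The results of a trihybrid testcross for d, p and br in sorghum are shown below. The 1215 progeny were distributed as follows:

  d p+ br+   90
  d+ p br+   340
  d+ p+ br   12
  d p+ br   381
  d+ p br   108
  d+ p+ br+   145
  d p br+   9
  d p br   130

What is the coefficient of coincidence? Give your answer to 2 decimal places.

0.39

The two most frequent reciprocal classes, d+ p br+ and d p+ br, are the parental types, so the F1 was d+ p br+ / d p+ br.
The two rarest classes, d p br+ and d+ p+ br, are the double crossovers. Comparing them with the parentals, only the d allele has switched, so d is the middle locus and the order is br – d – p.
br–d: (198 + 21)/1215 = 0.1802; d–p: (275 + 21)/1215 = 0.2436.
Expected DCO frequency = 0.1802 × 0.2436 ≈ 0.04390; observed = 21/1215 ≈ 0.01728.
Coefficient of coincidence = 0.01728/0.04390 ≈ 0.39.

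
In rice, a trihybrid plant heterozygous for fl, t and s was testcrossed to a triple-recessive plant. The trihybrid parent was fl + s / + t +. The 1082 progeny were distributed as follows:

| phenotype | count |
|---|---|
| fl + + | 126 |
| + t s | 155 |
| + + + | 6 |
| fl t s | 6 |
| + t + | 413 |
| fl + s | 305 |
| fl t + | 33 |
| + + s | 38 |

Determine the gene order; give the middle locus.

t

The two rarest classes, fl t s and + + +, are the double crossovers. Comparing them with the parentals, only the t allele has switched, so t is the middle locus and the order is s – t – fl.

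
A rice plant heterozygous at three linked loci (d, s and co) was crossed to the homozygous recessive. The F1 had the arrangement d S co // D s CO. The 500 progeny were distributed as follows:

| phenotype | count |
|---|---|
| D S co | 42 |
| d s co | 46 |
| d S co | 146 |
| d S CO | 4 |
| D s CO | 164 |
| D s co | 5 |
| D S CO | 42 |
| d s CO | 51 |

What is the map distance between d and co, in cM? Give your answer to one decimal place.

20.4 cM

The two rarest classes, d S CO and D s co, are the double crossovers. Comparing them with the parentals, only the co allele has switched, so co is the middle locus and the order is d – co – s.
Crossovers in the d–co interval produce the single-crossover classes D S co and d s CO (42 + 51 = 93) plus the double crossovers (9).
RF(d–co) = (93 + 9) / 500 = 102/500 = 0.2040 → 20.4 cM.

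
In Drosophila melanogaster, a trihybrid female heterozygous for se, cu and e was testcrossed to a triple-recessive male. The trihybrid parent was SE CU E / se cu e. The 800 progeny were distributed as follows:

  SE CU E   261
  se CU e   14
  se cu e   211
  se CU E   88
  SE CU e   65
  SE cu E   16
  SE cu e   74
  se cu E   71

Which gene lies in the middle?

The two rarest classes, SE cu E and se CU e, are the double crossovers. Comparing them with the parentals, only the cu allele has switched, so cu is the middle locus and the order is se – cu – e.

cu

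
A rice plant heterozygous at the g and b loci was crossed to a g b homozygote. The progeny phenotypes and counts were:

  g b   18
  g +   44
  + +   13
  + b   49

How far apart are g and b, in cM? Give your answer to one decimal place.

25.0 cM

The two most frequent classes, + b (49) and g + (44), are the parental types, so the F1 was + b / g +.
The recombinant classes are + + and g b: 13 + 18 = 31.
Recombination frequency = 31/124 = 0.2500 ≈ 25.0%, i.e. 25.0 cM.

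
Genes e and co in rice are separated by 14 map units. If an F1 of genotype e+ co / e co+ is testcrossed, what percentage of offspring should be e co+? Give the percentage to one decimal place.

A map distance of 14 map units corresponds to a recombination frequency of 0.140.
The F1 is e+ co / e co+, so e co+ is a parental gamete class with expected frequency (1 − r)/2 = 0.860/2 = 0.4300.
That is 0.4300 = 43.0% of the progeny.

43.0%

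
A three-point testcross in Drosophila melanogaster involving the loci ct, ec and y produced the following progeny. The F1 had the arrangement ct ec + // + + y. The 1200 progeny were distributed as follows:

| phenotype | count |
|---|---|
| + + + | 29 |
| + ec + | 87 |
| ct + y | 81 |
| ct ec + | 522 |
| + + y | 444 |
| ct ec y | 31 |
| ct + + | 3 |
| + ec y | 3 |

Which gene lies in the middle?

ec

The two rarest classes, ct + + and + ec y, are the double crossovers. Comparing them with the parentals, only the ec allele has switched, so ec is the middle locus and the order is y – ec – ct.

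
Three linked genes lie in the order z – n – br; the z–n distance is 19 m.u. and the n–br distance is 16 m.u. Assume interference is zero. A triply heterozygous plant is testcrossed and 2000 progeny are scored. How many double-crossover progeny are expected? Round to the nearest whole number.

Map distances give recombination frequencies of 0.190 and 0.160 for the two intervals.
With no interference, expected double-crossover frequency = 0.190 × 0.160 = 0.03040.
Expected number = 0.03040 × 2000 = 60.80 ≈ 61.

61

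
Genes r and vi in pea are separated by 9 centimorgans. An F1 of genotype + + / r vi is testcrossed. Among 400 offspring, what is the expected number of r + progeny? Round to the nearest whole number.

18

A map distance of 9 centimorgans corresponds to a recombination frequency of 0.090.
The F1 is + + / r vi, so r + is a recombinant gamete class with expected frequency r/2 = 0.090/2 = 0.0450.
Expected number = 0.0450 × 400 = 18.00 ≈ 18.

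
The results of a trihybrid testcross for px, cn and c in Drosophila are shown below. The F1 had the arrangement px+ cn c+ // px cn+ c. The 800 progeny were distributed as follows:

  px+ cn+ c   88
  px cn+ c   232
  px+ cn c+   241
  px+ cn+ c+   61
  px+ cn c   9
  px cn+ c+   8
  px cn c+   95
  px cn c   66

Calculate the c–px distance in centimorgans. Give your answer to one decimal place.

25.0 centimorgans

The two rarest classes, px+ cn c and px cn+ c+, are the double crossovers. Comparing them with the parentals, only the c allele has switched, so c is the middle locus and the order is cn – c – px.
Crossovers in the c–px interval produce the single-crossover classes px cn c+ and px+ cn+ c (95 + 88 = 183) plus the double crossovers (17).
RF(c–px) = (183 + 17) / 800 = 200/800 = 0.2500 → 25.0 centimorgans.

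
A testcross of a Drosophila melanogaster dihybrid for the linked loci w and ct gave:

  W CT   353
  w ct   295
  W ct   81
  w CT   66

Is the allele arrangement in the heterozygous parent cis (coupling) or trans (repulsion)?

The two most frequent classes are W CT (353) and w ct (295); these are the parental (non-recombinant) types.
So the F1 carried W CT on one chromosome and w ct on the other — the recessive alleles are on the same chromosome (cis / coupling).

cis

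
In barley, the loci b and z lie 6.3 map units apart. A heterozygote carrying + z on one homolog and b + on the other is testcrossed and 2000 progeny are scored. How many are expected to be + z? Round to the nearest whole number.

937

A map distance of 6.3 map units corresponds to a recombination frequency of 0.063.
The F1 is + z / b +, so + z is a parental gamete class with expected frequency (1 − r)/2 = 0.937/2 = 0.4685.
Expected number = 0.4685 × 2000 = 937.00 ≈ 937.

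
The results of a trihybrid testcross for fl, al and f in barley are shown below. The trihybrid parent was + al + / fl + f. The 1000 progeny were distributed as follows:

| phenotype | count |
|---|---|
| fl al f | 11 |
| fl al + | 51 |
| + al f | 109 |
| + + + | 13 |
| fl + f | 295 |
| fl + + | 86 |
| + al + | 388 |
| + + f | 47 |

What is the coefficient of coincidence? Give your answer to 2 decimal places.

0.90

The two rarest classes, + + + and fl al f, are the double crossovers. Comparing them with the parentals, only the al allele has switched, so al is the middle locus and the order is f – al – fl.
f–al: (195 + 24)/1000 = 0.2190; al–fl: (98 + 24)/1000 = 0.1220.
Expected DCO frequency = 0.2190 × 0.1220 ≈ 0.02672; observed = 24/1000 ≈ 0.02400.
Coefficient of coincidence = 0.02400/0.02672 ≈ 0.90.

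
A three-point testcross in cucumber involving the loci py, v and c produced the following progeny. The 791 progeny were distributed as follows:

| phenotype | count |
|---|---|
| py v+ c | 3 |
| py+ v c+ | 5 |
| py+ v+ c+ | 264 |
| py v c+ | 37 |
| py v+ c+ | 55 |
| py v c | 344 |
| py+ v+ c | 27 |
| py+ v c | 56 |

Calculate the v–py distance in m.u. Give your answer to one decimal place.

15.0 m.u.

The two most frequent reciprocal classes, py v c and py+ v+ c+, are the parental types, so the F1 was py v c / py+ v+ c+.
The two rarest classes, py v+ c and py+ v c+, are the double crossovers. Comparing them with the parentals, only the v allele has switched, so v is the middle locus and the order is py – v – c.
Crossovers in the py–v interval produce the single-crossover classes py+ v c and py v+ c+ (56 + 55 = 111) plus the double crossovers (8).
RF(py–v) = (111 + 8) / 791 = 119/791 = 0.1504 → 15.0 m.u.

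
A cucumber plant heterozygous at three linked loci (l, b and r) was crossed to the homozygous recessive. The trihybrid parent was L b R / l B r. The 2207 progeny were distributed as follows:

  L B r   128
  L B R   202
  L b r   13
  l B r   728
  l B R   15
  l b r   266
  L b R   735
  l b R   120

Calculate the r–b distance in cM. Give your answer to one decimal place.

The two rarest classes, L b r and l B R, are the double crossovers. Comparing them with the parentals, only the r allele has switched, so r is the middle locus and the order is l – r – b.
Crossovers in the r–b interval produce the single-crossover classes L B R and l b r (202 + 266 = 468) plus the double crossovers (28).
RF(r–b) = (468 + 28) / 2207 = 496/2207 = 0.2247 → 22.5 cM.

22.5 cM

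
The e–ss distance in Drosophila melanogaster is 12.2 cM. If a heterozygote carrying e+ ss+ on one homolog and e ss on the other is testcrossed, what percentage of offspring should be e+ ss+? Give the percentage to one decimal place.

A map distance of 12.2 cM corresponds to a recombination frequency of 0.122.
The F1 is e+ ss+ / e ss, so e+ ss+ is a parental gamete class with expected frequency (1 − r)/2 = 0.878/2 = 0.4390.
That is 0.4390 = 43.9% of the progeny.

43.9%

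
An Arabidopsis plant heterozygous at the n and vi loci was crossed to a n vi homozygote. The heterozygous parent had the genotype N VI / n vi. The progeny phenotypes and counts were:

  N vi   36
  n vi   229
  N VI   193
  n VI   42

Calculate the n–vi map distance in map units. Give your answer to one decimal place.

15.6 map units

The recombinant classes are N vi and n VI: 36 + 42 = 78.
Recombination frequency = 78/500 = 0.1560 ≈ 15.6%, i.e. 15.6 map units.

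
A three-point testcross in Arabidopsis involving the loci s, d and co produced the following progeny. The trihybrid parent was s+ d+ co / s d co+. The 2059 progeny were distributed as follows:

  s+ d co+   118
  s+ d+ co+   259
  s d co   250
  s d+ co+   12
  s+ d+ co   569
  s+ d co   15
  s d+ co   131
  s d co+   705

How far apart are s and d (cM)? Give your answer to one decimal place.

The two rarest classes, s+ d co and s d+ co+, are the double crossovers. Comparing them with the parentals, only the d allele has switched, so d is the middle locus and the order is co – d – s.
Crossovers in the d–s interval produce the single-crossover classes s d+ co and s+ d co+ (131 + 118 = 249) plus the double crossovers (27).
RF(d–s) = (249 + 27) / 2059 = 276/2059 = 0.1340 → 13.4 cM.

13.4 cM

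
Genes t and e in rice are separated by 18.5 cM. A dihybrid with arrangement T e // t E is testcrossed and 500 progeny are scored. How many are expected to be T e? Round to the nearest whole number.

204

A map distance of 18.5 cM corresponds to a recombination frequency of 0.185.
The F1 is T e / t E, so T e is a parental gamete class with expected frequency (1 − r)/2 = 0.815/2 = 0.4075.
Expected number = 0.4075 × 500 = 203.75 ≈ 204.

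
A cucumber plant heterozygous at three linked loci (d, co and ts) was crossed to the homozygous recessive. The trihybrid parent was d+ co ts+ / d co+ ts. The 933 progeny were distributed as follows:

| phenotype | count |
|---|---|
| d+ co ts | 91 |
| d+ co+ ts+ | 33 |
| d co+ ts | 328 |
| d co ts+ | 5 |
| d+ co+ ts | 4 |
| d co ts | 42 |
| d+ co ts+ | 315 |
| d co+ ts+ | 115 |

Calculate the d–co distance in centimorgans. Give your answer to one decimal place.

9.0 centimorgans

The two rarest classes, d co ts+ and d+ co+ ts, are the double crossovers. Comparing them with the parentals, only the d allele has switched, so d is the middle locus and the order is ts – d – co.
Crossovers in the d–co interval produce the single-crossover classes d+ co+ ts+ and d co ts (33 + 42 = 75) plus the double crossovers (9).
RF(d–co) = (75 + 9) / 933 = 84/933 = 0.0900 → 9.0 centimorgans.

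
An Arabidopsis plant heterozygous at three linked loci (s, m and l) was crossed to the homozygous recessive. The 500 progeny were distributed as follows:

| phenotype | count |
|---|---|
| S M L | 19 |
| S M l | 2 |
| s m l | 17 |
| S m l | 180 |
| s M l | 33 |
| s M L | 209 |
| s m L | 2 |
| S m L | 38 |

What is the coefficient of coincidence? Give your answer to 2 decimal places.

The two most frequent reciprocal classes, s M L and S m l, are the parental types, so the F1 was s M L / S m l.
The two rarest classes, s m L and S M l, are the double crossovers. Comparing them with the parentals, only the m allele has switched, so m is the middle locus and the order is s – m – l.
s–m: (36 + 4)/500 = 0.0800; m–l: (71 + 4)/500 = 0.1500.
Expected DCO frequency = 0.0800 × 0.1500 ≈ 0.01200; observed = 4/500 ≈ 0.00800.
Coefficient of coincidence = 0.00800/0.01200 ≈ 0.67.

0.67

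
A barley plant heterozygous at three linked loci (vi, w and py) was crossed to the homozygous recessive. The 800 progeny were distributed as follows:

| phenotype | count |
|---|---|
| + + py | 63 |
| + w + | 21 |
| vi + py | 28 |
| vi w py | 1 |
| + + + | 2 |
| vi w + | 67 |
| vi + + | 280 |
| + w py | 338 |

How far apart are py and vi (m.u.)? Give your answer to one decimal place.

The two most frequent reciprocal classes, + w py and vi + +, are the parental types, so the F1 was + w py / vi + +.
The two rarest classes, vi w py and + + +, are the double crossovers. Comparing them with the parentals, only the vi allele has switched, so vi is the middle locus and the order is py – vi – w.
Crossovers in the py–vi interval produce the single-crossover classes + w + and vi + py (21 + 28 = 49) plus the double crossovers (3).
RF(py–vi) = (49 + 3) / 800 = 52/800 = 0.0650 → 6.5 m.u.

6.5 m.u.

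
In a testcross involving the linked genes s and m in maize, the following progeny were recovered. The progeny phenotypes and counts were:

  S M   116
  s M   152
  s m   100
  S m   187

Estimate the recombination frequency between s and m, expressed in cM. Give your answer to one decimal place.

The two most frequent classes, S m (187) and s M (152), are the parental types, so the F1 was S m / s M.
The recombinant classes are S M and s m: 116 + 100 = 216.
Recombination frequency = 216/555 = 0.3892 ≈ 38.9%, i.e. 38.9 cM.

38.9 cM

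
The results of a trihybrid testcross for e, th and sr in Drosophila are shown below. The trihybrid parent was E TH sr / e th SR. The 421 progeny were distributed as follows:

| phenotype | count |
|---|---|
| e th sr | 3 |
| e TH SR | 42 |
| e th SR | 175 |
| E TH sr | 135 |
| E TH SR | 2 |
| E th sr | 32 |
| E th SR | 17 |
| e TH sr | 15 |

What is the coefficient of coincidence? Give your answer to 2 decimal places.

0.72

The two rarest classes, E TH SR and e th sr, are the double crossovers. Comparing them with the parentals, only the sr allele has switched, so sr is the middle locus and the order is th – sr – e.
th–sr: (74 + 5)/421 = 0.1876; sr–e: (32 + 5)/421 = 0.0879.
Expected DCO frequency = 0.1876 × 0.0879 ≈ 0.01649; observed = 5/421 ≈ 0.01188.
Coefficient of coincidence = 0.01188/0.01649 ≈ 0.72.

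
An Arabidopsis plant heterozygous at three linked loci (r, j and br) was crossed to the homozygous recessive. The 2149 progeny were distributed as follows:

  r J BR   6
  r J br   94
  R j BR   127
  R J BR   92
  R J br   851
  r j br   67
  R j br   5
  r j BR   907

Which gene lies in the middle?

j

The two most frequent reciprocal classes, r j BR and R J br, are the parental types, so the F1 was r j BR / R J br.
The two rarest classes, r J BR and R j br, are the double crossovers. Comparing them with the parentals, only the j allele has switched, so j is the middle locus and the order is br – j – r.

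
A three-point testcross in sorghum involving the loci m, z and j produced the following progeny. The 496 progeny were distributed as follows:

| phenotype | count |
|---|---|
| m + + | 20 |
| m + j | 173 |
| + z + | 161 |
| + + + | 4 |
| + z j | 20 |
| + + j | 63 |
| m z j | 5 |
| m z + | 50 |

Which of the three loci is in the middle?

z

The two most frequent reciprocal classes, m + j and + z +, are the parental types, so the F1 was m + j / + z +.
The two rarest classes, m z j and + + +, are the double crossovers. Comparing them with the parentals, only the z allele has switched, so z is the middle locus and the order is m – z – j.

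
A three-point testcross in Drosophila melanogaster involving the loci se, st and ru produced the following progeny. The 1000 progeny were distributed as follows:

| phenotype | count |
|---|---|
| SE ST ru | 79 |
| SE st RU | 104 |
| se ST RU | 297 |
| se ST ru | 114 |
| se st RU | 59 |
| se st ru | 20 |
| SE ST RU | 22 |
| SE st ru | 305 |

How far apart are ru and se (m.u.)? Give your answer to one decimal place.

The two most frequent reciprocal classes, se ST RU and SE st ru, are the parental types, so the F1 was se ST RU / SE st ru.
The two rarest classes, SE ST RU and se st ru, are the double crossovers. Comparing them with the parentals, only the se allele has switched, so se is the middle locus and the order is st – se – ru.
Crossovers in the se–ru interval produce the single-crossover classes se ST ru and SE st RU (114 + 104 = 218) plus the double crossovers (42).
RF(se–ru) = (218 + 42) / 1000 = 260/1000 = 0.2600 → 26.0 m.u.

26.0 m.u.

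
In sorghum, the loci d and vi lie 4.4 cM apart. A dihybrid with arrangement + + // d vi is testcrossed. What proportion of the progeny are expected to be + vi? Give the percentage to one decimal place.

2.2%

A map distance of 4.4 cM corresponds to a recombination frequency of 0.044.
The F1 is + + / d vi, so + vi is a recombinant gamete class with expected frequency r/2 = 0.044/2 = 0.0220.
That is 0.0220 = 2.2% of the progeny.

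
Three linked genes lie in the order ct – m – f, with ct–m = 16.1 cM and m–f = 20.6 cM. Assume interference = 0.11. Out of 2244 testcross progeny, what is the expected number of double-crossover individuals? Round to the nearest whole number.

66

Map distances give recombination frequencies of 0.161 and 0.206 for the two intervals.
With interference 0.11 (so coincidence = 0.89), expected double-crossover frequency = 0.161 × 0.206 × 0.89 = 0.02952.
Expected number = 0.02952 × 2244 = 66.24 ≈ 66.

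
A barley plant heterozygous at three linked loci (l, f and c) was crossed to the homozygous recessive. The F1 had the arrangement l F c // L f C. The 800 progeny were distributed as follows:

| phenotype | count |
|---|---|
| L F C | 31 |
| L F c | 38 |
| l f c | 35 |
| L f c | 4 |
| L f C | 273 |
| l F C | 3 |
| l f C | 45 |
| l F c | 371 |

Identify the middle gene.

The two rarest classes, l F C and L f c, are the double crossovers. Comparing them with the parentals, only the c allele has switched, so c is the middle locus and the order is f – c – l.

c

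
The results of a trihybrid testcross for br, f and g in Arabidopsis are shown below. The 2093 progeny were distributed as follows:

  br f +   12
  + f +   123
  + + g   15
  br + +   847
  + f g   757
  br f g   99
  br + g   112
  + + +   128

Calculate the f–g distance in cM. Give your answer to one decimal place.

12.5 cM

The two most frequent reciprocal classes, br + + and + f g, are the parental types, so the F1 was br + + / + f g.
The two rarest classes, br f + and + + g, are the double crossovers. Comparing them with the parentals, only the f allele has switched, so f is the middle locus and the order is g – f – br.
Crossovers in the g–f interval produce the single-crossover classes br + g and + f + (112 + 123 = 235) plus the double crossovers (27).
RF(g–f) = (235 + 27) / 2093 = 262/2093 = 0.1252 → 12.5 cM.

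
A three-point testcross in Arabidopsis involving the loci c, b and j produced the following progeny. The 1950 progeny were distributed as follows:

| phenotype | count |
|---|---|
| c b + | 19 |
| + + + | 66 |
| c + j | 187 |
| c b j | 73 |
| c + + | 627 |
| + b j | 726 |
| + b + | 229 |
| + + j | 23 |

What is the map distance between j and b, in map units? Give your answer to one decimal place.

The two most frequent reciprocal classes, c + + and + b j, are the parental types, so the F1 was c + + / + b j.
The two rarest classes, c b + and + + j, are the double crossovers. Comparing them with the parentals, only the b allele has switched, so b is the middle locus and the order is c – b – j.
Crossovers in the b–j interval produce the single-crossover classes c + j and + b + (187 + 229 = 416) plus the double crossovers (42).
RF(b–j) = (416 + 42) / 1950 = 458/1950 = 0.2349 → 23.5 map units.

23.5 map units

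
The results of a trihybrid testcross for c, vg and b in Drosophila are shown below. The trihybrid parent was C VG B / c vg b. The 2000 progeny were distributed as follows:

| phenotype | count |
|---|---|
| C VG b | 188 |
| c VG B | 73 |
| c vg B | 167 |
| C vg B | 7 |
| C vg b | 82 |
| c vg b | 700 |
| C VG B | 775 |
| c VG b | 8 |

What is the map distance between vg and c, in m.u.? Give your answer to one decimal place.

8.5 m.u.

The two rarest classes, C vg B and c VG b, are the double crossovers. Comparing them with the parentals, only the vg allele has switched, so vg is the middle locus and the order is b – vg – c.
Crossovers in the vg–c interval produce the single-crossover classes c VG B and C vg b (73 + 82 = 155) plus the double crossovers (15).
RF(vg–c) = (155 + 15) / 2000 = 170/2000 = 0.0850 → 8.5 m.u.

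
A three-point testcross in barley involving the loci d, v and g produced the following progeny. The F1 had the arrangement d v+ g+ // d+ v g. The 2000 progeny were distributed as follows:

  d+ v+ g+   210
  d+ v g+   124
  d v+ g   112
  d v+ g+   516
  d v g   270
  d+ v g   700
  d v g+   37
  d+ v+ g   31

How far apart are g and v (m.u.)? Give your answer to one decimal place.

15.2 m.u.

The two rarest classes, d v g+ and d+ v+ g, are the double crossovers. Comparing them with the parentals, only the v allele has switched, so v is the middle locus and the order is d – v – g.
Crossovers in the v–g interval produce the single-crossover classes d v+ g and d+ v g+ (112 + 124 = 236) plus the double crossovers (68).
RF(v–g) = (236 + 68) / 2000 = 304/2000 = 0.1520 → 15.2 m.u.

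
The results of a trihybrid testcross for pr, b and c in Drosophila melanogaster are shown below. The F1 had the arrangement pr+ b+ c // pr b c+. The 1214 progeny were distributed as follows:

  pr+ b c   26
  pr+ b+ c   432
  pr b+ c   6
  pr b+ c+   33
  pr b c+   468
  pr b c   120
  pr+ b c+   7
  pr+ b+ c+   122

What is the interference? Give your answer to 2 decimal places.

The two rarest classes, pr b+ c and pr+ b c+, are the double crossovers. Comparing them with the parentals, only the pr allele has switched, so pr is the middle locus and the order is b – pr – c.
b–pr: (59 + 13)/1214 = 0.0593; pr–c: (242 + 13)/1214 = 0.2100.
Expected DCO frequency = 0.0593 × 0.2100 ≈ 0.01245; observed = 13/1214 ≈ 0.01071.
Coefficient of coincidence = 0.01071/0.01245 ≈ 0.86; interference = 1 − 0.86 = 0.14.

0.14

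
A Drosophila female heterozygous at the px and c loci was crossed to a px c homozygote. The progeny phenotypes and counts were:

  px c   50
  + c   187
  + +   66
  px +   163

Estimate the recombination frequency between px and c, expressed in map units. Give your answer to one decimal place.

24.9 map units

The two most frequent classes, + c (187) and px + (163), are the parental types, so the F1 was + c / px +.
The recombinant classes are + + and px c: 66 + 50 = 116.
Recombination frequency = 116/466 = 0.2489 ≈ 24.9%, i.e. 24.9 map units.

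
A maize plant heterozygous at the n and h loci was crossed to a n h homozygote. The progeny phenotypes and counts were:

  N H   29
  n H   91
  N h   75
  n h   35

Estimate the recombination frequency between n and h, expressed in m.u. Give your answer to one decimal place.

27.8 m.u.

The two most frequent classes, N h (75) and n H (91), are the parental types, so the F1 was N h / n H.
The recombinant classes are N H and n h: 29 + 35 = 64.
Recombination frequency = 64/230 = 0.2783 ≈ 27.8%, i.e. 27.8 m.u.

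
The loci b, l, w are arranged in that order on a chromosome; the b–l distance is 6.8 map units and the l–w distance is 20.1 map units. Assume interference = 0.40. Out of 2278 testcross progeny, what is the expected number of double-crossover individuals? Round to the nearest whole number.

19

Map distances give recombination frequencies of 0.068 and 0.201 for the two intervals.
With interference 0.40 (so coincidence = 0.60), expected double-crossover frequency = 0.068 × 0.201 × 0.60 = 0.00820.
Expected number = 0.00820 × 2278 = 18.68 ≈ 19.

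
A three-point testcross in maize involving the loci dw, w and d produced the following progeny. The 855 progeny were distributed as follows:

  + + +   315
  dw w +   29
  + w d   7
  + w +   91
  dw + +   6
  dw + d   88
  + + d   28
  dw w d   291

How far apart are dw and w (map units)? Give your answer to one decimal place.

The two most frequent reciprocal classes, + + + and dw w d, are the parental types, so the F1 was + + + / dw w d.
The two rarest classes, dw + + and + w d, are the double crossovers. Comparing them with the parentals, only the dw allele has switched, so dw is the middle locus and the order is w – dw – d.
Crossovers in the w–dw interval produce the single-crossover classes + w + and dw + d (91 + 88 = 179) plus the double crossovers (13).
RF(w–dw) = (179 + 13) / 855 = 192/855 = 0.2246 → 22.5 map units.

22.5 map units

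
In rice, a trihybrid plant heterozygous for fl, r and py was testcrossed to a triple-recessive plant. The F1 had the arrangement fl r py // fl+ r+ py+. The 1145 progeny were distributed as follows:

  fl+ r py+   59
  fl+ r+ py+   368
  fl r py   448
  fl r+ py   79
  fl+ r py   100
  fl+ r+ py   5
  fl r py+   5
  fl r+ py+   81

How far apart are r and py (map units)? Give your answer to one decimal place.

12.9 map units

The two rarest classes, fl r py+ and fl+ r+ py, are the double crossovers. Comparing them with the parentals, only the py allele has switched, so py is the middle locus and the order is fl – py – r.
Crossovers in the py–r interval produce the single-crossover classes fl r+ py and fl+ r py+ (79 + 59 = 138) plus the double crossovers (10).
RF(py–r) = (138 + 10) / 1145 = 148/1145 = 0.1293 → 12.9 map units.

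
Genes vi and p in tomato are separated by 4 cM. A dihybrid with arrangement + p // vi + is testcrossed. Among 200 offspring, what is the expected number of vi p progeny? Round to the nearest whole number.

4

A map distance of 4 cM corresponds to a recombination frequency of 0.040.
The F1 is + p / vi +, so vi p is a recombinant gamete class with expected frequency r/2 = 0.040/2 = 0.0200.
Expected number = 0.0200 × 200 = 4.00 ≈ 4.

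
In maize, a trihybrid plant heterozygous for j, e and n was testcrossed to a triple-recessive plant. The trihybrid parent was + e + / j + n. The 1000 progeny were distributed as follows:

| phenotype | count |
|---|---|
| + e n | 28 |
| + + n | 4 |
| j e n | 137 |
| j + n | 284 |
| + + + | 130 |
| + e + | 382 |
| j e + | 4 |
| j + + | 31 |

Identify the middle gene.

j

The two rarest classes, j e + and + + n, are the double crossovers. Comparing them with the parentals, only the j allele has switched, so j is the middle locus and the order is e – j – n.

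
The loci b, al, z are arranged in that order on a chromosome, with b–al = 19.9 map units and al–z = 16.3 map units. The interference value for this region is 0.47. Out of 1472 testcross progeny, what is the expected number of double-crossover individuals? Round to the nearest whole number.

25

Map distances give recombination frequencies of 0.199 and 0.163 for the two intervals.
With interference 0.47 (so coincidence = 0.53), expected double-crossover frequency = 0.199 × 0.163 × 0.53 = 0.01719.
Expected number = 0.01719 × 1472 = 25.31 ≈ 25.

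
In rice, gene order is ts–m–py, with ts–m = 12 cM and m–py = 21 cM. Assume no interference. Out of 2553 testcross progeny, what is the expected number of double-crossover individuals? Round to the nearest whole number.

64

Map distances give recombination frequencies of 0.120 and 0.210 for the two intervals.
With no interference, expected double-crossover frequency = 0.120 × 0.210 = 0.02520.
Expected number = 0.02520 × 2553 = 64.34 ≈ 64.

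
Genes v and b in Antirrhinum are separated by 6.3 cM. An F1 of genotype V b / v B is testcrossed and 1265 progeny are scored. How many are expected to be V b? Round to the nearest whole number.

A map distance of 6.3 cM corresponds to a recombination frequency of 0.063.
The F1 is V b / v B, so V b is a parental gamete class with expected frequency (1 − r)/2 = 0.937/2 = 0.4685.
Expected number = 0.4685 × 1265 = 592.65 ≈ 593.

593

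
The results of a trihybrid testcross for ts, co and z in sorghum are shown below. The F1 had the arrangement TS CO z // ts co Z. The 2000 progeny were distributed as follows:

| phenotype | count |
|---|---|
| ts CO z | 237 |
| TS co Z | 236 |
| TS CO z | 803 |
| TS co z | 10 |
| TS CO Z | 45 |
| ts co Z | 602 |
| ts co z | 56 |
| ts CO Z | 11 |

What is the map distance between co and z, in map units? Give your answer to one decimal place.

The two rarest classes, TS co z and ts CO Z, are the double crossovers. Comparing them with the parentals, only the co allele has switched, so co is the middle locus and the order is z – co – ts.
Crossovers in the z–co interval produce the single-crossover classes TS CO Z and ts co z (45 + 56 = 101) plus the double crossovers (21).
RF(z–co) = (101 + 21) / 2000 = 122/2000 = 0.0610 → 6.1 map units.

6.1 map units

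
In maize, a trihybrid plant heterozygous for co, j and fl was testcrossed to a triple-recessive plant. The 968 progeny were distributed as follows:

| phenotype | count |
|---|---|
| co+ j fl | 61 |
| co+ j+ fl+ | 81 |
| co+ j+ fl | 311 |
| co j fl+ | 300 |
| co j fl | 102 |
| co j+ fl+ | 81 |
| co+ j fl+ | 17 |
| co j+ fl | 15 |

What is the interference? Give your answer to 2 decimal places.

The two most frequent reciprocal classes, co j fl+ and co+ j+ fl, are the parental types, so the F1 was co j fl+ / co+ j+ fl.
The two rarest classes, co+ j fl+ and co j+ fl, are the double crossovers. Comparing them with the parentals, only the co allele has switched, so co is the middle locus and the order is fl – co – j.
fl–co: (183 + 32)/968 = 0.2221; co–j: (142 + 32)/968 = 0.1798.
Expected DCO frequency = 0.2221 × 0.1798 ≈ 0.03993; observed = 32/968 ≈ 0.03306.
Coefficient of coincidence = 0.03306/0.03993 ≈ 0.83; interference = 1 − 0.83 = 0.17.

0.17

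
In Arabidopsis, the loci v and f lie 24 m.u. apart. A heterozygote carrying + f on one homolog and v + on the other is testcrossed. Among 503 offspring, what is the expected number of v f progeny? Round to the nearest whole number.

60

A map distance of 24 m.u. corresponds to a recombination frequency of 0.240.
The F1 is + f / v +, so v f is a recombinant gamete class with expected frequency r/2 = 0.240/2 = 0.1200.
Expected number = 0.1200 × 503 = 60.36 ≈ 60.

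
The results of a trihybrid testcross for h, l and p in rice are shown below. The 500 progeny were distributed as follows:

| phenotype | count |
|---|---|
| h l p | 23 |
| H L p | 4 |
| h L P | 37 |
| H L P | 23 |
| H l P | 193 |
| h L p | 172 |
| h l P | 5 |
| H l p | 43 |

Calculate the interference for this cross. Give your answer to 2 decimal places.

The two most frequent reciprocal classes, h L p and H l P, are the parental types, so the F1 was h L p / H l P.
The two rarest classes, H L p and h l P, are the double crossovers. Comparing them with the parentals, only the h allele has switched, so h is the middle locus and the order is l – h – p.
l–h: (46 + 9)/500 = 0.1100; h–p: (80 + 9)/500 = 0.1780.
Expected DCO frequency = 0.1100 × 0.1780 ≈ 0.01958; observed = 9/500 ≈ 0.01800.
Coefficient of coincidence = 0.01800/0.01958 ≈ 0.92; interference = 1 − 0.92 = 0.08.

0.08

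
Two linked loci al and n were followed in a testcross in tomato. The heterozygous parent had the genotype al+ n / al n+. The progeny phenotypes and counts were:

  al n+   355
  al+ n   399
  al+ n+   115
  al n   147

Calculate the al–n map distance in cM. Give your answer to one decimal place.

25.8 cM

The recombinant classes are al+ n+ and al n: 115 + 147 = 262.
Recombination frequency = 262/1016 = 0.2579 ≈ 25.8%, i.e. 25.8 cM.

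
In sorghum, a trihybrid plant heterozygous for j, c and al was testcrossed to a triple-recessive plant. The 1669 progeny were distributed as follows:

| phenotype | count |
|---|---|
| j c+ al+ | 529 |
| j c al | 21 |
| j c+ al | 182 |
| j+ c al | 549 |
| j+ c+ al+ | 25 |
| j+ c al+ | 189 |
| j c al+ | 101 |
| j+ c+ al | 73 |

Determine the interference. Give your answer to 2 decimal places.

The two most frequent reciprocal classes, j+ c al and j c+ al+, are the parental types, so the F1 was j+ c al / j c+ al+.
The two rarest classes, j c al and j+ c+ al+, are the double crossovers. Comparing them with the parentals, only the j allele has switched, so j is the middle locus and the order is c – j – al.
c–j: (174 + 46)/1669 = 0.1318; j–al: (371 + 46)/1669 = 0.2499.
Expected DCO frequency = 0.1318 × 0.2499 ≈ 0.03294; observed = 46/1669 ≈ 0.02756.
Coefficient of coincidence = 0.02756/0.03294 ≈ 0.84; interference = 1 − 0.84 = 0.16.

0.16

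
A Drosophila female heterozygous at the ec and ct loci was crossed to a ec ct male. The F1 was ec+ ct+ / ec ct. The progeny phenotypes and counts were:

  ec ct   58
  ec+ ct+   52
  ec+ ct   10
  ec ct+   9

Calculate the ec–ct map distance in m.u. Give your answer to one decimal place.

14.7 m.u.

The recombinant classes are ec+ ct and ec ct+: 10 + 9 = 19.
Recombination frequency = 19/129 = 0.1473 ≈ 14.7%, i.e. 14.7 m.u.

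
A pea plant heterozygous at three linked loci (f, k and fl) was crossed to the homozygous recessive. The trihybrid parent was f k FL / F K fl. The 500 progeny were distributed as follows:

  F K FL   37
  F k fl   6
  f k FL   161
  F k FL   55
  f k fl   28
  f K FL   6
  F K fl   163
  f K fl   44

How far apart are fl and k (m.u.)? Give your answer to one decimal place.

The two rarest classes, f K FL and F k fl, are the double crossovers. Comparing them with the parentals, only the k allele has switched, so k is the middle locus and the order is f – k – fl.
Crossovers in the k–fl interval produce the single-crossover classes f k fl and F K FL (28 + 37 = 65) plus the double crossovers (12).
RF(k–fl) = (65 + 12) / 500 = 77/500 = 0.1540 → 15.4 m.u.

15.4 m.u.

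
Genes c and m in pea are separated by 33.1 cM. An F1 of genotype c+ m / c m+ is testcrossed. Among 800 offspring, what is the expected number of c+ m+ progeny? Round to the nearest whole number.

A map distance of 33.1 cM corresponds to a recombination frequency of 0.331.
The F1 is c+ m / c m+, so c+ m+ is a recombinant gamete class with expected frequency r/2 = 0.331/2 = 0.1655.
Expected number = 0.1655 × 800 = 132.40 ≈ 132.

132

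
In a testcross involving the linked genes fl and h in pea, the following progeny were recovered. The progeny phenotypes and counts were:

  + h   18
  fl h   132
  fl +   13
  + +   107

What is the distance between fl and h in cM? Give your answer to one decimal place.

11.5 cM

The two most frequent classes, + + (107) and fl h (132), are the parental types, so the F1 was + + / fl h.
The recombinant classes are + h and fl +: 18 + 13 = 31.
Recombination frequency = 31/270 = 0.1148 ≈ 11.5%, i.e. 11.5 cM.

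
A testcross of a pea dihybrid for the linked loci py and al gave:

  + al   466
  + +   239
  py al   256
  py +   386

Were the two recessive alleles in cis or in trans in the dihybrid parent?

trans

The two most frequent classes are + al (466) and py + (386); these are the parental (non-recombinant) types.
So the F1 carried + al on one chromosome and py + on the other — the recessive alleles are on opposite chromosomes (trans / repulsion).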